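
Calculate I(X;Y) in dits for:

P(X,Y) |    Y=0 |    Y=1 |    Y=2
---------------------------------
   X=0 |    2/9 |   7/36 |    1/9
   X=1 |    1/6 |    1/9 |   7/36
0.0111 dits

Mutual information: I(X;Y) = H(X) + H(Y) - H(X,Y)

Marginals:
P(X) = (19/36, 17/36), H(X) = 0.3004 dits
P(Y) = (7/18, 11/36, 11/36), H(Y) = 0.4742 dits

Joint entropy: H(X,Y) = 0.7635 dits

I(X;Y) = 0.3004 + 0.4742 - 0.7635 = 0.0111 dits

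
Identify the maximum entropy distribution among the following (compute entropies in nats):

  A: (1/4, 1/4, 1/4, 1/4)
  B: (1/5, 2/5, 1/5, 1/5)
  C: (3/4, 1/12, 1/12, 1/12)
A

For a discrete distribution over n outcomes, entropy is maximized by the uniform distribution.

Computing entropies:
H(A) = 1.3863 nats
H(B) = 1.3322 nats
H(C) = 0.8370 nats

The uniform distribution (where all probabilities equal 1/4) achieves the maximum entropy of log_e(4) = 1.3863 nats.

Distribution A has the highest entropy.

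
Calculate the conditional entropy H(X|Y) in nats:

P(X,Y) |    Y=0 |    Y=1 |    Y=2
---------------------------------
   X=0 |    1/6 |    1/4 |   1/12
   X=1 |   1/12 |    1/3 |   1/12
0.6730 nats

Using the chain rule: H(X|Y) = H(X,Y) - H(Y)

First, compute H(X,Y) = 1.6326 nats

Marginal P(Y) = (1/4, 7/12, 1/6)
H(Y) = 0.9596 nats

H(X|Y) = H(X,Y) - H(Y) = 1.6326 - 0.9596 = 0.6730 nats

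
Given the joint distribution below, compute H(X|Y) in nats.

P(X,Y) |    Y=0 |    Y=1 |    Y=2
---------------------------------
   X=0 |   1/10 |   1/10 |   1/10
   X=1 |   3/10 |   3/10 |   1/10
0.5885 nats

Using the chain rule: H(X|Y) = H(X,Y) - H(Y)

First, compute H(X,Y) = 1.6434 nats

Marginal P(Y) = (2/5, 2/5, 1/5)
H(Y) = 1.0549 nats

H(X|Y) = H(X,Y) - H(Y) = 1.6434 - 1.0549 = 0.5885 nats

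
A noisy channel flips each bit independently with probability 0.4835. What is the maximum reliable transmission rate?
0.0008 bits

For a binary symmetric channel (BSC) with error probability p:
Capacity C = 1 - H(p) bits per symbol

where H(p) = -p log₂(p) - (1-p) log₂(1-p) is the binary entropy function.

H(0.4835) = 0.9992 bits
C = 1 - 0.9992 = 0.0008 bits per symbol

This means we can reliably transmit up to 0.0008 bits of information per channel use.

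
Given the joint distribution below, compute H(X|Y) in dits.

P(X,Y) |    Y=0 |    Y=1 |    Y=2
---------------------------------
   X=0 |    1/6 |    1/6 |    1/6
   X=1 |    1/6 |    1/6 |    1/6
0.3010 dits

Using the chain rule: H(X|Y) = H(X,Y) - H(Y)

First, compute H(X,Y) = 0.7782 dits

Marginal P(Y) = (1/3, 1/3, 1/3)
H(Y) = 0.4771 dits

H(X|Y) = H(X,Y) - H(Y) = 0.7782 - 0.4771 = 0.3010 dits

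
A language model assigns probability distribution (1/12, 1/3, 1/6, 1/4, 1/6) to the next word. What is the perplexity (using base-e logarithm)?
4.5590

Perplexity is e^H (or exp(H) for natural log).

First, H = -Σ p log p = 1.5171 nats
Perplexity = e^1.5171 = 4.5590

Interpretation: The model's uncertainty is equivalent to choosing uniformly among 4.6 options.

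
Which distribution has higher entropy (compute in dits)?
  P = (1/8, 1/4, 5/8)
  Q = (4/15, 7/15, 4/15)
Q

Computing entropies in dits:
H(P) = 0.3910
H(Q) = 0.4606

Distribution Q has higher entropy.

Intuition: The distribution closer to uniform (more spread out) has higher entropy.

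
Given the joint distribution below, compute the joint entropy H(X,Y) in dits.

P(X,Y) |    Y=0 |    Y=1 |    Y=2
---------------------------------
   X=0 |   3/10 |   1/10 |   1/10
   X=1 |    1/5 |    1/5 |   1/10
0.7365 dits

Joint entropy is H(X,Y) = -Σ_{x,y} p(x,y) log p(x,y).

Summing over all non-zero entries:
H(X,Y) = -[3/10·log_10(3/10) + 1/10·log_10(1/10) + 1/10·log_10(1/10) + 1/5·log_10(1/5) + 1/5·log_10(1/5) + 1/10·log_10(1/10)]
H(X,Y) = 0.7365 dits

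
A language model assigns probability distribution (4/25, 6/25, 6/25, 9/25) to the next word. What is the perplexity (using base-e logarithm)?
3.8421

Perplexity is e^H (or exp(H) for natural log).

First, H = -Σ p log p = 1.3460 nats
Perplexity = e^1.3460 = 3.8421

Interpretation: The model's uncertainty is equivalent to choosing uniformly among 3.8 options.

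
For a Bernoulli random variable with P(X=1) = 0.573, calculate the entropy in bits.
0.9846 bits

The binary entropy function is:
H(p) = -p log(p) - (1-p) log(1-p)

H(0.573) = -0.573 × log_2(0.573) - 0.427 × log_2(0.427)
H(0.573) = 0.9846 bits

Note: Binary entropy is maximized at p=0.5 (H=1 bit) and minimized at p=0 or p=1 (H=0).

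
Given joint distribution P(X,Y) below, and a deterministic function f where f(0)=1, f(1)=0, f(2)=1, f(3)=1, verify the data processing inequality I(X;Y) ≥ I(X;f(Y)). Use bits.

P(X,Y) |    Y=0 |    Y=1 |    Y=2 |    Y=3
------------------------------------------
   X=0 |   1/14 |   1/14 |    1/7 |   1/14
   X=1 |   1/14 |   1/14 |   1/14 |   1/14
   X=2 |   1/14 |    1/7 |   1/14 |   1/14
I(X;Y) = 0.0410, I(X;f(Y)) = 0.0267, inequality holds: 0.0410 ≥ 0.0267

Data Processing Inequality: For any Markov chain X → Y → Z, we have I(X;Y) ≥ I(X;Z).

Here Z = f(Y) is a deterministic function of Y, forming X → Y → Z.

Original I(X;Y) = 0.0410 bits

After applying f:
P(X,Z) where Z=f(Y):
- P(X,Z=0) = P(X,Y=1)
- P(X,Z=1) = P(X,Y=0) + P(X,Y=2) + P(X,Y=3)

I(X;Z) = I(X;f(Y)) = 0.0267 bits

Verification: 0.0410 ≥ 0.0267 ✓

Information cannot be created by processing; the function f can only lose information about X.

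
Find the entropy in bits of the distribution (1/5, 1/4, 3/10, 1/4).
1.9855 bits

Shannon entropy is H(X) = -Σ p(x) log p(x).

For P = (1/5, 1/4, 3/10, 1/4):
H = -1/5 × log_2(1/5) -1/4 × log_2(1/4) -3/10 × log_2(3/10) -1/4 × log_2(1/4)
H = 1.9855 bits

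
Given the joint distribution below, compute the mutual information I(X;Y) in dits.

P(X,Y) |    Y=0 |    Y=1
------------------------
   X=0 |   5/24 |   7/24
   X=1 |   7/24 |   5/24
0.0061 dits

Mutual information: I(X;Y) = H(X) + H(Y) - H(X,Y)

Marginals:
P(X) = (1/2, 1/2), H(X) = 0.3010 dits
P(Y) = (1/2, 1/2), H(Y) = 0.3010 dits

Joint entropy: H(X,Y) = 0.5960 dits

I(X;Y) = 0.3010 + 0.3010 - 0.5960 = 0.0061 dits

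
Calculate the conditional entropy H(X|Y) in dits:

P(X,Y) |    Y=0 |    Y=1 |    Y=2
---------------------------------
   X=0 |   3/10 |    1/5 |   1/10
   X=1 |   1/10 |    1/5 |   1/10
0.2783 dits

Using the chain rule: H(X|Y) = H(X,Y) - H(Y)

First, compute H(X,Y) = 0.7365 dits

Marginal P(Y) = (2/5, 2/5, 1/5)
H(Y) = 0.4581 dits

H(X|Y) = H(X,Y) - H(Y) = 0.7365 - 0.4581 = 0.2783 dits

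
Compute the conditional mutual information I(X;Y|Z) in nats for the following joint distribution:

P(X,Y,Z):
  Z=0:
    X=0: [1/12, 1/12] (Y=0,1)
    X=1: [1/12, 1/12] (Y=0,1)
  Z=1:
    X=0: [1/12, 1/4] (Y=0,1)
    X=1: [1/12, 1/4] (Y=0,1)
0.0000 nats

Conditional mutual information: I(X;Y|Z) = H(X|Z) + H(Y|Z) - H(X,Y|Z)

H(Z) = 0.6365
H(X,Z) = 1.3297 → H(X|Z) = 0.6931
H(Y,Z) = 1.2425 → H(Y|Z) = 0.6059
H(X,Y,Z) = 1.9356 → H(X,Y|Z) = 1.2991

I(X;Y|Z) = 0.6931 + 0.6059 - 1.2991 = 0.0000 nats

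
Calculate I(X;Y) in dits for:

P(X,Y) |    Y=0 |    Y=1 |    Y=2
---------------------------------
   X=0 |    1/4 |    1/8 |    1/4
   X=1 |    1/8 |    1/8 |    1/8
0.0047 dits

Mutual information: I(X;Y) = H(X) + H(Y) - H(X,Y)

Marginals:
P(X) = (5/8, 3/8), H(X) = 0.2873 dits
P(Y) = (3/8, 1/4, 3/8), H(Y) = 0.4700 dits

Joint entropy: H(X,Y) = 0.7526 dits

I(X;Y) = 0.2873 + 0.4700 - 0.7526 = 0.0047 dits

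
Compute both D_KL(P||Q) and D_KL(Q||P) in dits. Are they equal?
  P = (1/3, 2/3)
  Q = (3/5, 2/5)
D_KL(P||Q) = 0.0628, D_KL(Q||P) = 0.0644

KL divergence is not symmetric: D_KL(P||Q) ≠ D_KL(Q||P) in general.

D_KL(P||Q) = 0.0628 dits
D_KL(Q||P) = 0.0644 dits

No, they are not equal!

This asymmetry is why KL divergence is not a true distance metric.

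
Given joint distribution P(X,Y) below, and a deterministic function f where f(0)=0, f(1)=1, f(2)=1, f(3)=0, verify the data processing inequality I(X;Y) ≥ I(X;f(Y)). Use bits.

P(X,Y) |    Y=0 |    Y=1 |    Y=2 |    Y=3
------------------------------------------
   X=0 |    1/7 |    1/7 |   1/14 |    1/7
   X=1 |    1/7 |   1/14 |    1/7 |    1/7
I(X;Y) = 0.0350, I(X;f(Y)) = 0.0000, inequality holds: 0.0350 ≥ 0.0000

Data Processing Inequality: For any Markov chain X → Y → Z, we have I(X;Y) ≥ I(X;Z).

Here Z = f(Y) is a deterministic function of Y, forming X → Y → Z.

Original I(X;Y) = 0.0350 bits

After applying f:
P(X,Z) where Z=f(Y):
- P(X,Z=0) = P(X,Y=0) + P(X,Y=3)
- P(X,Z=1) = P(X,Y=1) + P(X,Y=2)

I(X;Z) = I(X;f(Y)) = 0.0000 bits

Verification: 0.0350 ≥ 0.0000 ✓

Information cannot be created by processing; the function f can only lose information about X.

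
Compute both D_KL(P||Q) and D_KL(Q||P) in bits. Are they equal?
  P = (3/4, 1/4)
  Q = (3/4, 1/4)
D_KL(P||Q) = 0.0000, D_KL(Q||P) = 0.0000

KL divergence is not symmetric: D_KL(P||Q) ≠ D_KL(Q||P) in general.

D_KL(P||Q) = 0.0000 bits
D_KL(Q||P) = 0.0000 bits

In this case they happen to be equal (to 4 decimal places).

This asymmetry is why KL divergence is not a true distance metric.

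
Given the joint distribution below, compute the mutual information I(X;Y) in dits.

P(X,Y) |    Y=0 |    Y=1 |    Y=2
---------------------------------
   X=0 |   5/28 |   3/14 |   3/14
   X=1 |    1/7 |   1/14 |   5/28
0.0078 dits

Mutual information: I(X;Y) = H(X) + H(Y) - H(X,Y)

Marginals:
P(X) = (17/28, 11/28), H(X) = 0.2910 dits
P(Y) = (9/28, 2/7, 11/28), H(Y) = 0.4733 dits

Joint entropy: H(X,Y) = 0.7565 dits

I(X;Y) = 0.2910 + 0.4733 - 0.7565 = 0.0078 dits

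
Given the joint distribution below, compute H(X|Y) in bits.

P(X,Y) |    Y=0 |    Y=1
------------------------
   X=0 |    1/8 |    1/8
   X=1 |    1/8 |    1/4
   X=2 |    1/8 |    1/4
1.5456 bits

Using the chain rule: H(X|Y) = H(X,Y) - H(Y)

First, compute H(X,Y) = 2.5000 bits

Marginal P(Y) = (3/8, 5/8)
H(Y) = 0.9544 bits

H(X|Y) = H(X,Y) - H(Y) = 2.5000 - 0.9544 = 1.5456 bits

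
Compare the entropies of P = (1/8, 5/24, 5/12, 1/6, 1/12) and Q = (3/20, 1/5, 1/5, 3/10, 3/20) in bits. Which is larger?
Q

Computing entropies in bits:
H(P) = 2.1023
H(Q) = 2.2710

Distribution Q has higher entropy.

Intuition: The distribution closer to uniform (more spread out) has higher entropy.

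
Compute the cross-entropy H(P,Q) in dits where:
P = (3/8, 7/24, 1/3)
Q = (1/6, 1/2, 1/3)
0.5386 dits

Cross-entropy: H(P,Q) = -Σ p(x) log q(x)

Alternatively: H(P,Q) = H(P) + D_KL(P||Q)
H(P) = 0.4749 dits
D_KL(P||Q) = 0.0638 dits

H(P,Q) = 0.4749 + 0.0638 = 0.5386 dits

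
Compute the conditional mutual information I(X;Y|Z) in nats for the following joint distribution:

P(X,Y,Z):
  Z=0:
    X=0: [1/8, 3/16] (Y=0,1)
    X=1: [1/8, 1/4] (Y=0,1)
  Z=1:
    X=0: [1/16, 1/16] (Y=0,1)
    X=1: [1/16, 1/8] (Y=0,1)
0.0060 nats

Conditional mutual information: I(X;Y|Z) = H(X|Z) + H(Y|Z) - H(X,Y|Z)

H(Z) = 0.6211
H(X,Z) = 1.3051 → H(X|Z) = 0.6840
H(Y,Z) = 1.2820 → H(Y|Z) = 0.6610
H(X,Y,Z) = 1.9601 → H(X,Y|Z) = 1.3390

I(X;Y|Z) = 0.6840 + 0.6610 - 1.3390 = 0.0060 nats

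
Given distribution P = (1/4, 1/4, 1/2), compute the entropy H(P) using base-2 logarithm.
1.5000 bits

Shannon entropy is H(X) = -Σ p(x) log p(x).

For P = (1/4, 1/4, 1/2):
H = -1/4 × log_2(1/4) -1/4 × log_2(1/4) -1/2 × log_2(1/2)
H = 1.5000 bits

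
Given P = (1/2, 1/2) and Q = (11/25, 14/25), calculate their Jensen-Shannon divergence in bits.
0.0026 bits

Jensen-Shannon divergence is:
JSD(P||Q) = 0.5 × D_KL(P||M) + 0.5 × D_KL(Q||M)
where M = 0.5 × (P + Q) is the mixture distribution.

M = 0.5 × (1/2, 1/2) + 0.5 × (11/25, 14/25) = (0.47, 0.53)

D_KL(P||M) = 0.0026 bits
D_KL(Q||M) = 0.0026 bits

JSD(P||Q) = 0.5 × 0.0026 + 0.5 × 0.0026 = 0.0026 bits

Unlike KL divergence, JSD is symmetric and bounded: 0 ≤ JSD ≤ log(2).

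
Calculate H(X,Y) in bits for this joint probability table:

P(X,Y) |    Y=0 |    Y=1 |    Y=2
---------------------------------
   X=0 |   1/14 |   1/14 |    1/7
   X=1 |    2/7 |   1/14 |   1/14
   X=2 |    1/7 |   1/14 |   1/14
2.9502 bits

Joint entropy is H(X,Y) = -Σ_{x,y} p(x,y) log p(x,y).

Summing over all non-zero entries:
H(X,Y) = -[1/14·log_2(1/14) + 1/14·log_2(1/14) + 1/7·log_2(1/7) + 2/7·log_2(2/7) + 1/14·log_2(1/14) + 1/14·log_2(1/14) + 1/7·log_2(1/7) + 1/14·log_2(1/14) + 1/14·log_2(1/14)]
H(X,Y) = 2.9502 bits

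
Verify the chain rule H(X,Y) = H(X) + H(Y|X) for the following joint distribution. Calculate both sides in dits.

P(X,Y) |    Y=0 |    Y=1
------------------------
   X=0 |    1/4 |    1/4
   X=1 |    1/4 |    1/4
H(X,Y) = 0.6021, H(X) = 0.3010, H(Y|X) = 0.3010 (all in dits)

Chain rule: H(X,Y) = H(X) + H(Y|X)

Left side — joint entropy directly:
H(X,Y) = -Σ p(x,y) log p(x,y) = 0.6021 dits

Right side — compute H(Y|X) from the conditional distributions:
P(X) = (1/2, 1/2), so H(X) = 0.3010 dits
H(Y|X) = Σ_x P(X=x) · H(Y|X=x):
  P(Y|X=0) = (1/2, 1/2), H(Y|X=0) = 0.3010, weight P(X=0) = 1/2
  P(Y|X=1) = (1/2, 1/2), H(Y|X=1) = 0.3010, weight P(X=1) = 1/2
H(Y|X) = 0.3010 dits

H(X) + H(Y|X) = 0.3010 + 0.3010 = 0.6021 dits

Both sides equal 0.6021 dits. ✓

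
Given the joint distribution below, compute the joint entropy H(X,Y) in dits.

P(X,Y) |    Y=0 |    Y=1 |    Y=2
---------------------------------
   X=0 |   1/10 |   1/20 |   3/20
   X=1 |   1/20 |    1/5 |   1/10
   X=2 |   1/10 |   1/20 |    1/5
0.8983 dits

Joint entropy is H(X,Y) = -Σ_{x,y} p(x,y) log p(x,y).

Summing over all non-zero entries:
H(X,Y) = -[1/10·log_10(1/10) + 1/20·log_10(1/20) + 3/20·log_10(3/20) + 1/20·log_10(1/20) + 1/5·log_10(1/5) + 1/10·log_10(1/10) + 1/10·log_10(1/10) + 1/20·log_10(1/20) + 1/5·log_10(1/5)]
H(X,Y) = 0.8983 dits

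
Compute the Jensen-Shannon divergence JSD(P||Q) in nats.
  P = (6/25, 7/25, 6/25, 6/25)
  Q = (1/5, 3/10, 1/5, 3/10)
0.0037 nats

Jensen-Shannon divergence is:
JSD(P||Q) = 0.5 × D_KL(P||M) + 0.5 × D_KL(Q||M)
where M = 0.5 × (P + Q) is the mixture distribution.

M = 0.5 × (6/25, 7/25, 6/25, 6/25) + 0.5 × (1/5, 3/10, 1/5, 3/10) = (0.22, 0.29, 0.22, 0.27)

D_KL(P||M) = 0.0037 nats
D_KL(Q||M) = 0.0037 nats

JSD(P||Q) = 0.5 × 0.0037 + 0.5 × 0.0037 = 0.0037 nats

Unlike KL divergence, JSD is symmetric and bounded: 0 ≤ JSD ≤ log(2).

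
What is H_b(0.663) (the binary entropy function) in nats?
0.6390 nats

The binary entropy function is:
H(p) = -p log(p) - (1-p) log(1-p)

H(0.663) = -0.663 × log_e(0.663) - 0.337 × log_e(0.337)
H(0.663) = 0.6390 nats

Note: Binary entropy is maximized at p=0.5 (H=1 bit) and minimized at p=0 or p=1 (H=0).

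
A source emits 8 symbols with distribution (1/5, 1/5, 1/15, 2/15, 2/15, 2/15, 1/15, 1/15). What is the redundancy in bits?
0.1271 bits

Redundancy measures how far a source is from maximum entropy:
R = H_max - H(X)

Maximum entropy for 8 symbols: H_max = log_2(8) = 3.0000 bits
Actual entropy: H(X) = 2.8729 bits
Redundancy: R = 3.0000 - 2.8729 = 0.1271 bits

This redundancy represents potential for compression: the source could be compressed by 0.1271 bits per symbol.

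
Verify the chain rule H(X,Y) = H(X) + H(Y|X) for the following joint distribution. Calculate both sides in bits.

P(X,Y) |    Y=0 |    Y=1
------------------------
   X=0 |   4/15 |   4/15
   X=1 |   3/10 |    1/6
H(X,Y) = 1.9689, H(X) = 0.9968, H(Y|X) = 0.9721 (all in bits)

Chain rule: H(X,Y) = H(X) + H(Y|X)

Left side — joint entropy directly:
H(X,Y) = -Σ p(x,y) log p(x,y) = 1.9689 bits

Right side — compute H(Y|X) from the conditional distributions:
P(X) = (8/15, 7/15), so H(X) = 0.9968 bits
H(Y|X) = Σ_x P(X=x) · H(Y|X=x):
  P(Y|X=0) = (1/2, 1/2), H(Y|X=0) = 1.0000, weight P(X=0) = 8/15
  P(Y|X=1) = (9/14, 5/14), H(Y|X=1) = 0.9403, weight P(X=1) = 7/15
H(Y|X) = 0.9721 bits

H(X) + H(Y|X) = 0.9968 + 0.9721 = 1.9689 bits

Both sides equal 1.9689 bits. ✓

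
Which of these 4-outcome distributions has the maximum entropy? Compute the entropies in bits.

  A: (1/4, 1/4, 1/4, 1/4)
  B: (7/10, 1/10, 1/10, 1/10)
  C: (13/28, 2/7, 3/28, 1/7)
A

For a discrete distribution over n outcomes, entropy is maximized by the uniform distribution.

Computing entropies:
H(A) = 2.0000 bits
H(B) = 1.3568 bits
H(C) = 1.7766 bits

The uniform distribution (where all probabilities equal 1/4) achieves the maximum entropy of log_2(4) = 2.0000 bits.

Distribution A has the highest entropy.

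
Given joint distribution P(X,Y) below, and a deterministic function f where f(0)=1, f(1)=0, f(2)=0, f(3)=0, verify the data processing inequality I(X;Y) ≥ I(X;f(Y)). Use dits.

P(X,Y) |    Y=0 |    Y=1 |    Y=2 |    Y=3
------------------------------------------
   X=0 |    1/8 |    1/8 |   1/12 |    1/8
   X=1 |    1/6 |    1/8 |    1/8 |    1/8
I(X;Y) = 0.0016, I(X;f(Y)) = 0.0003, inequality holds: 0.0016 ≥ 0.0003

Data Processing Inequality: For any Markov chain X → Y → Z, we have I(X;Y) ≥ I(X;Z).

Here Z = f(Y) is a deterministic function of Y, forming X → Y → Z.

Original I(X;Y) = 0.0016 dits

After applying f:
P(X,Z) where Z=f(Y):
- P(X,Z=0) = P(X,Y=1) + P(X,Y=2) + P(X,Y=3)
- P(X,Z=1) = P(X,Y=0)

I(X;Z) = I(X;f(Y)) = 0.0003 dits

Verification: 0.0016 ≥ 0.0003 ✓

Information cannot be created by processing; the function f can only lose information about X.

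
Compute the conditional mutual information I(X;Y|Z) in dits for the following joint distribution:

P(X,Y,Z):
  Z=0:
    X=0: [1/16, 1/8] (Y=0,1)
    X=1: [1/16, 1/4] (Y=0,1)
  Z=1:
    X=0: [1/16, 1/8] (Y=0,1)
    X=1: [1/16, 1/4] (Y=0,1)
0.0047 dits

Conditional mutual information: I(X;Y|Z) = H(X|Z) + H(Y|Z) - H(X,Y|Z)

H(Z) = 0.3010
H(X,Z) = 0.5883 → H(X|Z) = 0.2873
H(Y,Z) = 0.5452 → H(Y|Z) = 0.2442
H(X,Y,Z) = 0.8278 → H(X,Y|Z) = 0.5268

I(X;Y|Z) = 0.2873 + 0.2442 - 0.5268 = 0.0047 dits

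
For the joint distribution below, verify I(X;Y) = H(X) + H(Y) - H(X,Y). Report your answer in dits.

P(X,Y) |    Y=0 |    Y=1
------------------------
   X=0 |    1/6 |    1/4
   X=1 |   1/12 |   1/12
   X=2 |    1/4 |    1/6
I(X;Y) = 0.0073 dits

Mutual information has multiple equivalent forms:
- I(X;Y) = H(X) - H(X|Y)
- I(X;Y) = H(Y) - H(Y|X)
- I(X;Y) = H(X) + H(Y) - H(X,Y)

Computing all quantities:
H(X) = 0.4465, H(Y) = 0.3010, H(X,Y) = 0.7403
H(X|Y) = 0.4392, H(Y|X) = 0.2937

Verification:
H(X) - H(X|Y) = 0.4465 - 0.4392 = 0.0073
H(Y) - H(Y|X) = 0.3010 - 0.2937 = 0.0073
H(X) + H(Y) - H(X,Y) = 0.4465 + 0.3010 - 0.7403 = 0.0073

All forms give I(X;Y) = 0.0073 dits. ✓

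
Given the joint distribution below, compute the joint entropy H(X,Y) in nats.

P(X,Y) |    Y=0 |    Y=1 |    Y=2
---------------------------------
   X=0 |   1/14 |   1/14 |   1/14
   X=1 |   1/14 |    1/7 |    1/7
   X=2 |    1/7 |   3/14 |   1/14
2.1066 nats

Joint entropy is H(X,Y) = -Σ_{x,y} p(x,y) log p(x,y).

Summing over all non-zero entries:
H(X,Y) = -[1/14·log_e(1/14) + 1/14·log_e(1/14) + 1/14·log_e(1/14) + 1/14·log_e(1/14) + 1/7·log_e(1/7) + 1/7·log_e(1/7) + 1/7·log_e(1/7) + 3/14·log_e(3/14) + 1/14·log_e(1/14)]
H(X,Y) = 2.1066 nats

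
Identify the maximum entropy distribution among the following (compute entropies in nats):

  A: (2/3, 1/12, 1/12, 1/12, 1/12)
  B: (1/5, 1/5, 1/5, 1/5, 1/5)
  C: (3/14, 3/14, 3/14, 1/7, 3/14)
B

For a discrete distribution over n outcomes, entropy is maximized by the uniform distribution.

Computing entropies:
H(A) = 1.0986 nats
H(B) = 1.6094 nats
H(C) = 1.5984 nats

The uniform distribution (where all probabilities equal 1/5) achieves the maximum entropy of log_e(5) = 1.6094 nats.

Distribution B has the highest entropy.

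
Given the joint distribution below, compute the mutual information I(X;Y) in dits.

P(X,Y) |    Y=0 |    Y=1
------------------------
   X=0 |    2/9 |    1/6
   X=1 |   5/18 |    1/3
0.0028 dits

Mutual information: I(X;Y) = H(X) + H(Y) - H(X,Y)

Marginals:
P(X) = (7/18, 11/18), H(X) = 0.2902 dits
P(Y) = (1/2, 1/2), H(Y) = 0.3010 dits

Joint entropy: H(X,Y) = 0.5884 dits

I(X;Y) = 0.2902 + 0.3010 - 0.5884 = 0.0028 dits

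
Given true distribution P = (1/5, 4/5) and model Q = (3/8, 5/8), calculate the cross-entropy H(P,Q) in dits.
0.2485 dits

Cross-entropy: H(P,Q) = -Σ p(x) log q(x)

Alternatively: H(P,Q) = H(P) + D_KL(P||Q)
H(P) = 0.2173 dits
D_KL(P||Q) = 0.0312 dits

H(P,Q) = 0.2173 + 0.0312 = 0.2485 dits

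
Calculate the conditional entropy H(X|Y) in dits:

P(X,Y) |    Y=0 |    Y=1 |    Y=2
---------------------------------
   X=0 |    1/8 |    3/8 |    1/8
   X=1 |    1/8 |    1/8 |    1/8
0.2726 dits

Using the chain rule: H(X|Y) = H(X,Y) - H(Y)

First, compute H(X,Y) = 0.7242 dits

Marginal P(Y) = (1/4, 1/2, 1/4)
H(Y) = 0.4515 dits

H(X|Y) = H(X,Y) - H(Y) = 0.7242 - 0.4515 = 0.2726 dits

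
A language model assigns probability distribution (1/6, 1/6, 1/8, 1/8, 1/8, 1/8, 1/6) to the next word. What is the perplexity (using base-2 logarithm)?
6.9282

Perplexity is 2^H (or exp(H) for natural log).

First, H = -Σ p log p = 2.7925 bits
Perplexity = 2^2.7925 = 6.9282

Interpretation: The model's uncertainty is equivalent to choosing uniformly among 6.9 options.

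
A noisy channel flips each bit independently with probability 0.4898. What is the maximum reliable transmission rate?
0.0003 bits

For a binary symmetric channel (BSC) with error probability p:
Capacity C = 1 - H(p) bits per symbol

where H(p) = -p log₂(p) - (1-p) log₂(1-p) is the binary entropy function.

H(0.4898) = 0.9997 bits
C = 1 - 0.9997 = 0.0003 bits per symbol

This means we can reliably transmit up to 0.0003 bits of information per channel use.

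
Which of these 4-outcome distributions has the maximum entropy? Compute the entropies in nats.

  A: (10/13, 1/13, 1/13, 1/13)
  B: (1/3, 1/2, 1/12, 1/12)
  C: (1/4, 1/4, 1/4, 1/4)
C

For a discrete distribution over n outcomes, entropy is maximized by the uniform distribution.

Computing entropies:
H(A) = 0.7937 nats
H(B) = 1.1269 nats
H(C) = 1.3863 nats

The uniform distribution (where all probabilities equal 1/4) achieves the maximum entropy of log_e(4) = 1.3863 nats.

Distribution C has the highest entropy.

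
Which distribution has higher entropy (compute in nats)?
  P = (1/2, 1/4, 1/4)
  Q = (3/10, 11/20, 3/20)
P

Computing entropies in nats:
H(P) = 1.0397
H(Q) = 0.9746

Distribution P has higher entropy.

Intuition: The distribution closer to uniform (more spread out) has higher entropy.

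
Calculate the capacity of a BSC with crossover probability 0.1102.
0.4995 bits

For a binary symmetric channel (BSC) with error probability p:
Capacity C = 1 - H(p) bits per symbol

where H(p) = -p log₂(p) - (1-p) log₂(1-p) is the binary entropy function.

H(0.1102) = 0.5005 bits
C = 1 - 0.5005 = 0.4995 bits per symbol

This means we can reliably transmit up to 0.4995 bits of information per channel use.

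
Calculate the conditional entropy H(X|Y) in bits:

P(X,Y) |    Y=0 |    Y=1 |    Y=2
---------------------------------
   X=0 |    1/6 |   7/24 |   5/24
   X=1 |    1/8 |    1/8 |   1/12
0.9063 bits

Using the chain rule: H(X|Y) = H(X,Y) - H(Y)

First, compute H(X,Y) = 2.4695 bits

Marginal P(Y) = (7/24, 5/12, 7/24)
H(Y) = 1.5632 bits

H(X|Y) = H(X,Y) - H(Y) = 2.4695 - 1.5632 = 0.9063 bits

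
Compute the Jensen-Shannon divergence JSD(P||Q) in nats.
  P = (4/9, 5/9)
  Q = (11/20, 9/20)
0.0056 nats

Jensen-Shannon divergence is:
JSD(P||Q) = 0.5 × D_KL(P||M) + 0.5 × D_KL(Q||M)
where M = 0.5 × (P + Q) is the mixture distribution.

M = 0.5 × (4/9, 5/9) + 0.5 × (11/20, 9/20) = (0.497222, 0.502778)

D_KL(P||M) = 0.0056 nats
D_KL(Q||M) = 0.0056 nats

JSD(P||Q) = 0.5 × 0.0056 + 0.5 × 0.0056 = 0.0056 nats

Unlike KL divergence, JSD is symmetric and bounded: 0 ≤ JSD ≤ log(2).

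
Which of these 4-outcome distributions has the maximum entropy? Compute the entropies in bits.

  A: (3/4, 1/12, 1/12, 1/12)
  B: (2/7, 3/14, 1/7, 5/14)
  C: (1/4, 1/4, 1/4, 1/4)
C

For a discrete distribution over n outcomes, entropy is maximized by the uniform distribution.

Computing entropies:
H(A) = 1.2075 bits
H(B) = 1.9242 bits
H(C) = 2.0000 bits

The uniform distribution (where all probabilities equal 1/4) achieves the maximum entropy of log_2(4) = 2.0000 bits.

Distribution C has the highest entropy.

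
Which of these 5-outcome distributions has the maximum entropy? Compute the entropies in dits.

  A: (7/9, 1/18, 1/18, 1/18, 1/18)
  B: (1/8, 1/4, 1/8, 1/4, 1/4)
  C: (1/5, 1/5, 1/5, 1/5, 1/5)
C

For a discrete distribution over n outcomes, entropy is maximized by the uniform distribution.

Computing entropies:
H(A) = 0.3638 dits
H(B) = 0.6773 dits
H(C) = 0.6990 dits

The uniform distribution (where all probabilities equal 1/5) achieves the maximum entropy of log_10(5) = 0.6990 dits.

Distribution C has the highest entropy.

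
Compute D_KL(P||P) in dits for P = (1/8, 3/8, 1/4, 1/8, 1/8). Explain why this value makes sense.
0.0000 dits

KL divergence satisfies the Gibbs inequality: D_KL(P||Q) ≥ 0 for all distributions P, Q.

D_KL(P||Q) = Σ p(x) log(p(x)/q(x))
Each term is p(x) × log_10(p(x)/p(x)) = p(x) × log_10(1) = 0, so the sum is 0.
D_KL(P||Q) = 0.0000 dits

When P = Q, the KL divergence is exactly 0, as there is no 'divergence' between identical distributions.

This non-negativity is a fundamental property: relative entropy cannot be negative because it measures how different Q is from P.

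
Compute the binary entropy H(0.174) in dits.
0.2007 dits

The binary entropy function is:
H(p) = -p log(p) - (1-p) log(1-p)

H(0.174) = -0.174 × log_10(0.174) - 0.826 × log_10(0.826)
H(0.174) = 0.2007 dits

Note: Binary entropy is maximized at p=0.5 (H=1 bit) and minimized at p=0 or p=1 (H=0).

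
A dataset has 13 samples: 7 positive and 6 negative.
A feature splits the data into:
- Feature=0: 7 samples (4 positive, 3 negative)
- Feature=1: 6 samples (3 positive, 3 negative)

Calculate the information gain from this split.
0.0037 bits

Information Gain = H(Y) - H(Y|Feature)

Before split:
P(positive) = 7/13 = 0.5385
H(Y) = 0.9957 bits

After split:
Feature=0: H = 0.9852 bits (weight = 7/13)
Feature=1: H = 1.0000 bits (weight = 6/13)
H(Y|Feature) = (7/13)×0.9852 + (6/13)×1.0000 = 0.9920 bits

Information Gain = 0.9957 - 0.9920 = 0.0037 bits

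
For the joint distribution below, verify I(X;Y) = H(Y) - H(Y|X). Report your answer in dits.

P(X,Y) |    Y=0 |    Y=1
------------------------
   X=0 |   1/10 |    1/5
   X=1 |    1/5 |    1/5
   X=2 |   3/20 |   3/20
I(X;Y) = 0.0052 dits

Mutual information has multiple equivalent forms:
- I(X;Y) = H(X) - H(X|Y)
- I(X;Y) = H(Y) - H(Y|X)
- I(X;Y) = H(X) + H(Y) - H(X,Y)

Computing all quantities:
H(X) = 0.4729, H(Y) = 0.2989, H(X,Y) = 0.7666
H(X|Y) = 0.4677, H(Y|X) = 0.2937

Verification:
H(X) - H(X|Y) = 0.4729 - 0.4677 = 0.0052
H(Y) - H(Y|X) = 0.2989 - 0.2937 = 0.0052
H(X) + H(Y) - H(X,Y) = 0.4729 + 0.2989 - 0.7666 = 0.0052

All forms give I(X;Y) = 0.0052 dits. ✓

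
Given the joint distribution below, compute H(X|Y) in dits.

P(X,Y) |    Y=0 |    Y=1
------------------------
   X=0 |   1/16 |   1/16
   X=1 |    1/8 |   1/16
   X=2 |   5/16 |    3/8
0.3552 dits

Using the chain rule: H(X|Y) = H(X,Y) - H(Y)

First, compute H(X,Y) = 0.6563 dits

Marginal P(Y) = (1/2, 1/2)
H(Y) = 0.3010 dits

H(X|Y) = H(X,Y) - H(Y) = 0.6563 - 0.3010 = 0.3552 dits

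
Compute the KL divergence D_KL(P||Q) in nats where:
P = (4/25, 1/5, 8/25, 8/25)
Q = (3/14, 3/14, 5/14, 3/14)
0.0326 nats

KL divergence: D_KL(P||Q) = Σ p(x) log(p(x)/q(x))

Computing term by term:
  x=0: 4/25 × log_e[(4/25)/(3/14)] = 4/25 × -0.2921 = -0.0467
  x=1: 1/5 × log_e[(1/5)/(3/14)] = 1/5 × -0.0690 = -0.0138
  x=2: 8/25 × log_e[(8/25)/(5/14)] = 8/25 × -0.1098 = -0.0351
  x=3: 8/25 × log_e[(8/25)/(3/14)] = 8/25 × 0.4010 = 0.1283

D_KL(P||Q) = 0.0326 nats

Note: KL divergence is always non-negative and equals 0 iff P = Q.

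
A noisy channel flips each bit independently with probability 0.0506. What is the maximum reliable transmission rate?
0.7111 bits

For a binary symmetric channel (BSC) with error probability p:
Capacity C = 1 - H(p) bits per symbol

where H(p) = -p log₂(p) - (1-p) log₂(1-p) is the binary entropy function.

H(0.0506) = 0.2889 bits
C = 1 - 0.2889 = 0.7111 bits per symbol

This means we can reliably transmit up to 0.7111 bits of information per channel use.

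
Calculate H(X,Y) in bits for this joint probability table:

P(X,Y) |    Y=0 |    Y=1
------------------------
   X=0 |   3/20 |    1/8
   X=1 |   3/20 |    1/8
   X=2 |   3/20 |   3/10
2.5027 bits

Joint entropy is H(X,Y) = -Σ_{x,y} p(x,y) log p(x,y).

Summing over all non-zero entries:
H(X,Y) = -[3/20·log_2(3/20) + 1/8·log_2(1/8) + 3/20·log_2(3/20) + 1/8·log_2(1/8) + 3/20·log_2(3/20) + 3/10·log_2(3/10)]
H(X,Y) = 2.5027 bits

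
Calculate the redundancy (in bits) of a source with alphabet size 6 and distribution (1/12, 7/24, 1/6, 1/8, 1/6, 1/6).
0.1003 bits

Redundancy measures how far a source is from maximum entropy:
R = H_max - H(X)

Maximum entropy for 6 symbols: H_max = log_2(6) = 2.5850 bits
Actual entropy: H(X) = 2.4847 bits
Redundancy: R = 2.5850 - 2.4847 = 0.1003 bits

This redundancy represents potential for compression: the source could be compressed by 0.1003 bits per symbol.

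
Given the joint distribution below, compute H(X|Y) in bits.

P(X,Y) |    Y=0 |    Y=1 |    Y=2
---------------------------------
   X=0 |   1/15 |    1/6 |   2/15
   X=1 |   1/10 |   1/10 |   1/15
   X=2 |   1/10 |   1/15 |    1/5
1.4952 bits

Using the chain rule: H(X|Y) = H(X,Y) - H(Y)

First, compute H(X,Y) = 3.0608 bits

Marginal P(Y) = (4/15, 1/3, 2/5)
H(Y) = 1.5656 bits

H(X|Y) = H(X,Y) - H(Y) = 3.0608 - 1.5656 = 1.4952 bits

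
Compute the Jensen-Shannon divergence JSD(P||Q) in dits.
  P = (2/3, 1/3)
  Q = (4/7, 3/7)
0.0021 dits

Jensen-Shannon divergence is:
JSD(P||Q) = 0.5 × D_KL(P||M) + 0.5 × D_KL(Q||M)
where M = 0.5 × (P + Q) is the mixture distribution.

M = 0.5 × (2/3, 1/3) + 0.5 × (4/7, 3/7) = (13/21, 8/21)

D_KL(P||M) = 0.0021 dits
D_KL(Q||M) = 0.0021 dits

JSD(P||Q) = 0.5 × 0.0021 + 0.5 × 0.0021 = 0.0021 dits

Unlike KL divergence, JSD is symmetric and bounded: 0 ≤ JSD ≤ log(2).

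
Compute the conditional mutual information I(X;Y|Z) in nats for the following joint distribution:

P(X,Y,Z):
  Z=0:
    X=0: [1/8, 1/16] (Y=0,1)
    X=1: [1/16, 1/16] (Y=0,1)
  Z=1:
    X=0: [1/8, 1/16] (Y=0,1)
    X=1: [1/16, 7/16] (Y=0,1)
0.0994 nats

Conditional mutual information: I(X;Y|Z) = H(X|Z) + H(Y|Z) - H(X,Y|Z)

H(Z) = 0.6211
H(X,Z) = 1.2342 → H(X|Z) = 0.6132
H(Y,Z) = 1.2342 → H(Y|Z) = 0.6132
H(X,Y,Z) = 1.7480 → H(X,Y|Z) = 1.1269

I(X;Y|Z) = 0.6132 + 0.6132 - 1.1269 = 0.0994 nats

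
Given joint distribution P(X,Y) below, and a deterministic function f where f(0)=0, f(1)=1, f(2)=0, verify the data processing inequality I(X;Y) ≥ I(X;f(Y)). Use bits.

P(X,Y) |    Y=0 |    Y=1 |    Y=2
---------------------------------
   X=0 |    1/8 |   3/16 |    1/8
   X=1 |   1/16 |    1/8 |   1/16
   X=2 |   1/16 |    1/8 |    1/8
I(X;Y) = 0.0145, I(X;f(Y)) = 0.0042, inequality holds: 0.0145 ≥ 0.0042

Data Processing Inequality: For any Markov chain X → Y → Z, we have I(X;Y) ≥ I(X;Z).

Here Z = f(Y) is a deterministic function of Y, forming X → Y → Z.

Original I(X;Y) = 0.0145 bits

After applying f:
P(X,Z) where Z=f(Y):
- P(X,Z=0) = P(X,Y=0) + P(X,Y=2)
- P(X,Z=1) = P(X,Y=1)

I(X;Z) = I(X;f(Y)) = 0.0042 bits

Verification: 0.0145 ≥ 0.0042 ✓

Information cannot be created by processing; the function f can only lose information about X.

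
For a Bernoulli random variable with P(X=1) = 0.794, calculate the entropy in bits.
0.7338 bits

The binary entropy function is:
H(p) = -p log(p) - (1-p) log(1-p)

H(0.794) = -0.794 × log_2(0.794) - 0.206 × log_2(0.206)
H(0.794) = 0.7338 bits

Note: Binary entropy is maximized at p=0.5 (H=1 bit) and minimized at p=0 or p=1 (H=0).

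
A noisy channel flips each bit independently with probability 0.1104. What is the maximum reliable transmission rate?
0.4989 bits

For a binary symmetric channel (BSC) with error probability p:
Capacity C = 1 - H(p) bits per symbol

where H(p) = -p log₂(p) - (1-p) log₂(1-p) is the binary entropy function.

H(0.1104) = 0.5011 bits
C = 1 - 0.5011 = 0.4989 bits per symbol

This means we can reliably transmit up to 0.4989 bits of information per channel use.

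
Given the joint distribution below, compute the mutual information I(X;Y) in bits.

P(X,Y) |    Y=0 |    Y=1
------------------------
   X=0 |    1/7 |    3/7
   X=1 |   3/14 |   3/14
0.0481 bits

Mutual information: I(X;Y) = H(X) + H(Y) - H(X,Y)

Marginals:
P(X) = (4/7, 3/7), H(X) = 0.9852 bits
P(Y) = (5/14, 9/14), H(Y) = 0.9403 bits

Joint entropy: H(X,Y) = 1.8774 bits

I(X;Y) = 0.9852 + 0.9403 - 1.8774 = 0.0481 bits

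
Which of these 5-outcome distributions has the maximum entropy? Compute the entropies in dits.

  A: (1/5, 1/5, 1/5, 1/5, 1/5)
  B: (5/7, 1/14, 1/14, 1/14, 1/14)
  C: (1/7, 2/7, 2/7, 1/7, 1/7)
A

For a discrete distribution over n outcomes, entropy is maximized by the uniform distribution.

Computing entropies:
H(A) = 0.6990 dits
H(B) = 0.4318 dits
H(C) = 0.6731 dits

The uniform distribution (where all probabilities equal 1/5) achieves the maximum entropy of log_10(5) = 0.6990 dits.

Distribution A has the highest entropy.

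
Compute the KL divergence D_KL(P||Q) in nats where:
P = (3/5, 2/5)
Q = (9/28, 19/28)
0.1631 nats

KL divergence: D_KL(P||Q) = Σ p(x) log(p(x)/q(x))

Computing term by term:
  x=0: 3/5 × log_e[(3/5)/(9/28)] = 3/5 × 0.6242 = 0.3745
  x=1: 2/5 × log_e[(2/5)/(19/28)] = 2/5 × -0.5285 = -0.2114

D_KL(P||Q) = 0.1631 nats

Note: KL divergence is always non-negative and equals 0 iff P = Q.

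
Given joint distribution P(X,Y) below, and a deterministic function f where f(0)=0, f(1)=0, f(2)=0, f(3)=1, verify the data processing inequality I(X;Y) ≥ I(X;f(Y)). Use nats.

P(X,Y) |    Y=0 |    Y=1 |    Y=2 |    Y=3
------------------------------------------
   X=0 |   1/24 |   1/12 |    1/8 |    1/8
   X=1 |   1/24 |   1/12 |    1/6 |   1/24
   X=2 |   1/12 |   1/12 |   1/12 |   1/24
I(X;Y) = 0.0497, I(X;f(Y)) = 0.0278, inequality holds: 0.0497 ≥ 0.0278

Data Processing Inequality: For any Markov chain X → Y → Z, we have I(X;Y) ≥ I(X;Z).

Here Z = f(Y) is a deterministic function of Y, forming X → Y → Z.

Original I(X;Y) = 0.0497 nats

After applying f:
P(X,Z) where Z=f(Y):
- P(X,Z=0) = P(X,Y=0) + P(X,Y=1) + P(X,Y=2)
- P(X,Z=1) = P(X,Y=3)

I(X;Z) = I(X;f(Y)) = 0.0278 nats

Verification: 0.0497 ≥ 0.0278 ✓

Information cannot be created by processing; the function f can only lose information about X.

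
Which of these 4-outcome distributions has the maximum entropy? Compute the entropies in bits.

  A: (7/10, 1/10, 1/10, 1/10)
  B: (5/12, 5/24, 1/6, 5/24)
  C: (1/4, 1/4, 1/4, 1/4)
C

For a discrete distribution over n outcomes, entropy is maximized by the uniform distribution.

Computing entropies:
H(A) = 1.3568 bits
H(B) = 1.9000 bits
H(C) = 2.0000 bits

The uniform distribution (where all probabilities equal 1/4) achieves the maximum entropy of log_2(4) = 2.0000 bits.

Distribution C has the highest entropy.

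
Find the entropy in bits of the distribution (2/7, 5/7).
0.8631 bits

Shannon entropy is H(X) = -Σ p(x) log p(x).

For P = (2/7, 5/7):
H = -2/7 × log_2(2/7) -5/7 × log_2(5/7)
H = 0.8631 bits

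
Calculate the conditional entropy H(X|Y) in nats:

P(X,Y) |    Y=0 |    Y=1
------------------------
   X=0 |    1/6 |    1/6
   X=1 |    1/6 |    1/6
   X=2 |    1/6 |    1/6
1.0986 nats

Using the chain rule: H(X|Y) = H(X,Y) - H(Y)

First, compute H(X,Y) = 1.7918 nats

Marginal P(Y) = (1/2, 1/2)
H(Y) = 0.6931 nats

H(X|Y) = H(X,Y) - H(Y) = 1.7918 - 0.6931 = 1.0986 nats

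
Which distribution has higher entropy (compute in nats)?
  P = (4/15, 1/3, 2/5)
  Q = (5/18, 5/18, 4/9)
P

Computing entropies in nats:
H(P) = 1.0852
H(Q) = 1.0720

Distribution P has higher entropy.

Intuition: The distribution closer to uniform (more spread out) has higher entropy.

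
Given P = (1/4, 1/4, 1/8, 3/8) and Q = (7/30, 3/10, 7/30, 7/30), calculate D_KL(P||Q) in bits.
0.1033 bits

KL divergence: D_KL(P||Q) = Σ p(x) log(p(x)/q(x))

Computing term by term:
  x=0: 1/4 × log_2[(1/4)/(7/30)] = 1/4 × 0.0995 = 0.0249
  x=1: 1/4 × log_2[(1/4)/(3/10)] = 1/4 × -0.2630 = -0.0658
  x=2: 1/8 × log_2[(1/8)/(7/30)] = 1/8 × -0.9005 = -0.1126
  x=3: 3/8 × log_2[(3/8)/(7/30)] = 3/8 × 0.6845 = 0.2567

D_KL(P||Q) = 0.1033 bits

Note: KL divergence is always non-negative and equals 0 iff P = Q.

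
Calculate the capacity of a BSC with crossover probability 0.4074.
0.0249 bits

For a binary symmetric channel (BSC) with error probability p:
Capacity C = 1 - H(p) bits per symbol

where H(p) = -p log₂(p) - (1-p) log₂(1-p) is the binary entropy function.

H(0.4074) = 0.9751 bits
C = 1 - 0.9751 = 0.0249 bits per symbol

This means we can reliably transmit up to 0.0249 bits of information per channel use.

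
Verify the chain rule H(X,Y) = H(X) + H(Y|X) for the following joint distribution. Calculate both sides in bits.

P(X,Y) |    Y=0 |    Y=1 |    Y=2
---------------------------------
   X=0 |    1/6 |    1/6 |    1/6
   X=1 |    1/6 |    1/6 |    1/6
H(X,Y) = 2.5850, H(X) = 1.0000, H(Y|X) = 1.5850 (all in bits)

Chain rule: H(X,Y) = H(X) + H(Y|X)

Left side — joint entropy directly:
H(X,Y) = -Σ p(x,y) log p(x,y) = 2.5850 bits

Right side — compute H(Y|X) from the conditional distributions:
P(X) = (1/2, 1/2), so H(X) = 1.0000 bits
H(Y|X) = Σ_x P(X=x) · H(Y|X=x):
  P(Y|X=0) = (1/3, 1/3, 1/3), H(Y|X=0) = 1.5850, weight P(X=0) = 1/2
  P(Y|X=1) = (1/3, 1/3, 1/3), H(Y|X=1) = 1.5850, weight P(X=1) = 1/2
H(Y|X) = 1.5850 bits

H(X) + H(Y|X) = 1.0000 + 1.5850 = 2.5850 bits

Both sides equal 2.5850 bits. ✓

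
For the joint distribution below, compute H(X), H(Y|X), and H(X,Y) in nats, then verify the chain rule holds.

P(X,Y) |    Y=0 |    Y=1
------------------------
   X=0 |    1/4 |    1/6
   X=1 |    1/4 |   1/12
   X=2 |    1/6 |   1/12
H(X,Y) = 1.7046, H(X) = 1.0776, H(Y|X) = 0.6270 (all in nats)

Chain rule: H(X,Y) = H(X) + H(Y|X)

Left side — joint entropy directly:
H(X,Y) = -Σ p(x,y) log p(x,y) = 1.7046 nats

Right side — compute H(Y|X) from the conditional distributions:
P(X) = (5/12, 1/3, 1/4), so H(X) = 1.0776 nats
H(Y|X) = Σ_x P(X=x) · H(Y|X=x):
  P(Y|X=0) = (3/5, 2/5), H(Y|X=0) = 0.6730, weight P(X=0) = 5/12
  P(Y|X=1) = (3/4, 1/4), H(Y|X=1) = 0.5623, weight P(X=1) = 1/3
  P(Y|X=2) = (2/3, 1/3), H(Y|X=2) = 0.6365, weight P(X=2) = 1/4
H(Y|X) = 0.6270 nats

H(X) + H(Y|X) = 1.0776 + 0.6270 = 1.7046 nats

Both sides equal 1.7046 nats. ✓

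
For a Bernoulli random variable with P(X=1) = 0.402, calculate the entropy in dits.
0.2926 dits

The binary entropy function is:
H(p) = -p log(p) - (1-p) log(1-p)

H(0.402) = -0.402 × log_10(0.402) - 0.598 × log_10(0.598)
H(0.402) = 0.2926 dits

Note: Binary entropy is maximized at p=0.5 (H=1 bit) and minimized at p=0 or p=1 (H=0).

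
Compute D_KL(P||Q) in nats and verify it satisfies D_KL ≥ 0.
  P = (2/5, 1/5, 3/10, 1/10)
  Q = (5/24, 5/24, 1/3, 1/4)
0.1295 nats

KL divergence satisfies the Gibbs inequality: D_KL(P||Q) ≥ 0 for all distributions P, Q.

D_KL(P||Q) = Σ p(x) log(p(x)/q(x))
Term by term:
  x=0: 2/5 × log_e[(2/5)/(5/24)] = 0.2609
  x=1: 1/5 × log_e[(1/5)/(5/24)] = -0.0082
  x=2: 3/10 × log_e[(3/10)/(1/3)] = -0.0316
  x=3: 1/10 × log_e[(1/10)/(1/4)] = -0.0916
D_KL(P||Q) = 0.1295 nats

D_KL(P||Q) = 0.1295 ≥ 0 ✓

This non-negativity is a fundamental property: relative entropy cannot be negative because it measures how different Q is from P.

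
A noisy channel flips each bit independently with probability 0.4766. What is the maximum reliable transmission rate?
0.0016 bits

For a binary symmetric channel (BSC) with error probability p:
Capacity C = 1 - H(p) bits per symbol

where H(p) = -p log₂(p) - (1-p) log₂(1-p) is the binary entropy function.

H(0.4766) = 0.9984 bits
C = 1 - 0.9984 = 0.0016 bits per symbol

This means we can reliably transmit up to 0.0016 bits of information per channel use.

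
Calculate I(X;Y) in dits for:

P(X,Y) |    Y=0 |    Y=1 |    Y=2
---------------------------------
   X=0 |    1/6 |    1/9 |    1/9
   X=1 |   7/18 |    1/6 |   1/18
0.0156 dits

Mutual information: I(X;Y) = H(X) + H(Y) - H(X,Y)

Marginals:
P(X) = (7/18, 11/18), H(X) = 0.2902 dits
P(Y) = (5/9, 5/18, 1/6), H(Y) = 0.4260 dits

Joint entropy: H(X,Y) = 0.7007 dits

I(X;Y) = 0.2902 + 0.4260 - 0.7007 = 0.0156 dits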